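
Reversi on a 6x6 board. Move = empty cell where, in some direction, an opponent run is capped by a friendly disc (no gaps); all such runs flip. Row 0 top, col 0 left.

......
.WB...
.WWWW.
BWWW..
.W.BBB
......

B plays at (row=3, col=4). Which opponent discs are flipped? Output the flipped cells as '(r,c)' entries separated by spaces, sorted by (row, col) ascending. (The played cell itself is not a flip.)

Dir NW: opp run (2,3) capped by B -> flip
Dir N: opp run (2,4), next='.' -> no flip
Dir NE: first cell '.' (not opp) -> no flip
Dir W: opp run (3,3) (3,2) (3,1) capped by B -> flip
Dir E: first cell '.' (not opp) -> no flip
Dir SW: first cell 'B' (not opp) -> no flip
Dir S: first cell 'B' (not opp) -> no flip
Dir SE: first cell 'B' (not opp) -> no flip

Answer: (2,3) (3,1) (3,2) (3,3)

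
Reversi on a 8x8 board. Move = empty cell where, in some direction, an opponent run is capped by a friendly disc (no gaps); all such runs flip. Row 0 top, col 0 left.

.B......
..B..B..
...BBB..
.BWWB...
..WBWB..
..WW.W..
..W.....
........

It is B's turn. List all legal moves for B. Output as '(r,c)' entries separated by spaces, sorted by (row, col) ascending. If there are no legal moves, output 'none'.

(2,1): flips 1 -> legal
(2,2): no bracket -> illegal
(3,5): no bracket -> illegal
(4,1): flips 2 -> legal
(4,6): no bracket -> illegal
(5,1): flips 2 -> legal
(5,4): flips 1 -> legal
(5,6): no bracket -> illegal
(6,1): flips 1 -> legal
(6,3): flips 1 -> legal
(6,4): flips 2 -> legal
(6,5): flips 1 -> legal
(6,6): no bracket -> illegal
(7,1): no bracket -> illegal
(7,2): no bracket -> illegal
(7,3): no bracket -> illegal

Answer: (2,1) (4,1) (5,1) (5,4) (6,1) (6,3) (6,4) (6,5)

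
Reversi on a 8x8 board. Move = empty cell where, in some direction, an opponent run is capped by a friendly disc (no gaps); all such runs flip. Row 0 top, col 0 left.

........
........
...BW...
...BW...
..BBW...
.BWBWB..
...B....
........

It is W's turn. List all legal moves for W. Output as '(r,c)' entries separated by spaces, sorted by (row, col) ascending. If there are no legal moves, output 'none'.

Answer: (1,2) (2,2) (3,2) (4,1) (5,0) (5,6) (6,0) (6,2) (6,6) (7,2) (7,4)

Derivation:
(1,2): flips 1 -> legal
(1,3): no bracket -> illegal
(1,4): no bracket -> illegal
(2,2): flips 2 -> legal
(3,1): no bracket -> illegal
(3,2): flips 3 -> legal
(4,0): no bracket -> illegal
(4,1): flips 2 -> legal
(4,5): no bracket -> illegal
(4,6): no bracket -> illegal
(5,0): flips 1 -> legal
(5,6): flips 1 -> legal
(6,0): flips 3 -> legal
(6,1): no bracket -> illegal
(6,2): flips 1 -> legal
(6,4): no bracket -> illegal
(6,5): no bracket -> illegal
(6,6): flips 1 -> legal
(7,2): flips 1 -> legal
(7,3): no bracket -> illegal
(7,4): flips 1 -> legal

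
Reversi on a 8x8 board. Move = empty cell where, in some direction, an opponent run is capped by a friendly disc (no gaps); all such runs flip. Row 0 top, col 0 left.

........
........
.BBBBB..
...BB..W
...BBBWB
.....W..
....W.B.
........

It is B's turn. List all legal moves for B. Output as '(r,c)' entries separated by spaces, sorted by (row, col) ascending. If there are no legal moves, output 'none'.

(2,6): no bracket -> illegal
(2,7): flips 1 -> legal
(3,5): no bracket -> illegal
(3,6): no bracket -> illegal
(5,3): no bracket -> illegal
(5,4): no bracket -> illegal
(5,6): no bracket -> illegal
(5,7): no bracket -> illegal
(6,3): no bracket -> illegal
(6,5): flips 1 -> legal
(7,3): no bracket -> illegal
(7,4): no bracket -> illegal
(7,5): no bracket -> illegal

Answer: (2,7) (6,5)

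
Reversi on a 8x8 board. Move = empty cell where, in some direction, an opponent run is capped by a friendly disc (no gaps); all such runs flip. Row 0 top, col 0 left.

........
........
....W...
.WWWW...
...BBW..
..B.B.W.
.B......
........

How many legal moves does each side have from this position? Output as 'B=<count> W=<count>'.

-- B to move --
(1,3): no bracket -> illegal
(1,4): flips 2 -> legal
(1,5): no bracket -> illegal
(2,0): no bracket -> illegal
(2,1): flips 1 -> legal
(2,2): flips 1 -> legal
(2,3): flips 1 -> legal
(2,5): flips 1 -> legal
(3,0): no bracket -> illegal
(3,5): no bracket -> illegal
(3,6): flips 1 -> legal
(4,0): no bracket -> illegal
(4,1): no bracket -> illegal
(4,2): no bracket -> illegal
(4,6): flips 1 -> legal
(4,7): no bracket -> illegal
(5,5): no bracket -> illegal
(5,7): no bracket -> illegal
(6,5): no bracket -> illegal
(6,6): no bracket -> illegal
(6,7): no bracket -> illegal
B mobility = 7
-- W to move --
(3,5): no bracket -> illegal
(4,1): no bracket -> illegal
(4,2): flips 2 -> legal
(5,0): no bracket -> illegal
(5,1): no bracket -> illegal
(5,3): flips 1 -> legal
(5,5): flips 1 -> legal
(6,0): no bracket -> illegal
(6,2): no bracket -> illegal
(6,3): flips 1 -> legal
(6,4): flips 2 -> legal
(6,5): flips 2 -> legal
(7,0): flips 3 -> legal
(7,1): no bracket -> illegal
(7,2): no bracket -> illegal
W mobility = 7

Answer: B=7 W=7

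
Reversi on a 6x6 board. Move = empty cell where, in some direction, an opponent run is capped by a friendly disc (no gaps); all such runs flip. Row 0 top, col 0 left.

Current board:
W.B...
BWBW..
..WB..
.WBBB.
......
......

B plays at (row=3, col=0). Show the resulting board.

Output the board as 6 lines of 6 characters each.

Place B at (3,0); scan 8 dirs for brackets.
Dir NW: edge -> no flip
Dir N: first cell '.' (not opp) -> no flip
Dir NE: first cell '.' (not opp) -> no flip
Dir W: edge -> no flip
Dir E: opp run (3,1) capped by B -> flip
Dir SW: edge -> no flip
Dir S: first cell '.' (not opp) -> no flip
Dir SE: first cell '.' (not opp) -> no flip
All flips: (3,1)

Answer: W.B...
BWBW..
..WB..
BBBBB.
......
......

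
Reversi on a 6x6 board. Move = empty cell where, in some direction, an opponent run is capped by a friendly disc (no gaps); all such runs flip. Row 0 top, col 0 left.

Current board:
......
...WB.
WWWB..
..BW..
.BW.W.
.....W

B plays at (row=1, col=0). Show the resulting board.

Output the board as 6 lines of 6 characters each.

Place B at (1,0); scan 8 dirs for brackets.
Dir NW: edge -> no flip
Dir N: first cell '.' (not opp) -> no flip
Dir NE: first cell '.' (not opp) -> no flip
Dir W: edge -> no flip
Dir E: first cell '.' (not opp) -> no flip
Dir SW: edge -> no flip
Dir S: opp run (2,0), next='.' -> no flip
Dir SE: opp run (2,1) capped by B -> flip
All flips: (2,1)

Answer: ......
B..WB.
WBWB..
..BW..
.BW.W.
.....W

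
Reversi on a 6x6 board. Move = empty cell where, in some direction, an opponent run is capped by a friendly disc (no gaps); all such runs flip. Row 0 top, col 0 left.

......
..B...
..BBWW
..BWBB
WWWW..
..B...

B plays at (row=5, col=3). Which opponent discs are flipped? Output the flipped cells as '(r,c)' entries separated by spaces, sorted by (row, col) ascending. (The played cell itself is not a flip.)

Answer: (3,3) (4,3)

Derivation:
Dir NW: opp run (4,2), next='.' -> no flip
Dir N: opp run (4,3) (3,3) capped by B -> flip
Dir NE: first cell '.' (not opp) -> no flip
Dir W: first cell 'B' (not opp) -> no flip
Dir E: first cell '.' (not opp) -> no flip
Dir SW: edge -> no flip
Dir S: edge -> no flip
Dir SE: edge -> no flip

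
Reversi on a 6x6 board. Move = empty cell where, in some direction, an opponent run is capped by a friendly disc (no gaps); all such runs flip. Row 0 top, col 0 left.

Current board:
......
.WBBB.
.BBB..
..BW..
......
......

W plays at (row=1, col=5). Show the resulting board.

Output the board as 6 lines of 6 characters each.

Answer: ......
.WWWWW
.BBB..
..BW..
......
......

Derivation:
Place W at (1,5); scan 8 dirs for brackets.
Dir NW: first cell '.' (not opp) -> no flip
Dir N: first cell '.' (not opp) -> no flip
Dir NE: edge -> no flip
Dir W: opp run (1,4) (1,3) (1,2) capped by W -> flip
Dir E: edge -> no flip
Dir SW: first cell '.' (not opp) -> no flip
Dir S: first cell '.' (not opp) -> no flip
Dir SE: edge -> no flip
All flips: (1,2) (1,3) (1,4)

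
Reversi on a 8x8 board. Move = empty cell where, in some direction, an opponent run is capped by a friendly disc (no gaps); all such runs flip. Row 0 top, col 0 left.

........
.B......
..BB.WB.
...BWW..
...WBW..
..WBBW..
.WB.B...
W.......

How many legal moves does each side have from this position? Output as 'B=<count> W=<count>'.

-- B to move --
(1,4): no bracket -> illegal
(1,5): no bracket -> illegal
(1,6): no bracket -> illegal
(2,4): flips 2 -> legal
(3,2): flips 1 -> legal
(3,6): flips 3 -> legal
(4,1): no bracket -> illegal
(4,2): flips 2 -> legal
(4,6): flips 2 -> legal
(5,0): no bracket -> illegal
(5,1): flips 1 -> legal
(5,6): flips 3 -> legal
(6,0): flips 1 -> legal
(6,3): no bracket -> illegal
(6,5): no bracket -> illegal
(6,6): flips 1 -> legal
(7,1): no bracket -> illegal
(7,2): no bracket -> illegal
B mobility = 9
-- W to move --
(0,0): flips 4 -> legal
(0,1): no bracket -> illegal
(0,2): no bracket -> illegal
(1,0): no bracket -> illegal
(1,2): flips 1 -> legal
(1,3): flips 2 -> legal
(1,4): no bracket -> illegal
(1,5): no bracket -> illegal
(1,6): no bracket -> illegal
(1,7): flips 1 -> legal
(2,0): no bracket -> illegal
(2,1): no bracket -> illegal
(2,4): no bracket -> illegal
(2,7): flips 1 -> legal
(3,1): no bracket -> illegal
(3,2): flips 1 -> legal
(3,6): no bracket -> illegal
(3,7): no bracket -> illegal
(4,2): no bracket -> illegal
(5,1): no bracket -> illegal
(6,3): flips 3 -> legal
(6,5): flips 1 -> legal
(7,1): flips 3 -> legal
(7,2): flips 1 -> legal
(7,3): flips 1 -> legal
(7,4): flips 3 -> legal
(7,5): no bracket -> illegal
W mobility = 12

Answer: B=9 W=12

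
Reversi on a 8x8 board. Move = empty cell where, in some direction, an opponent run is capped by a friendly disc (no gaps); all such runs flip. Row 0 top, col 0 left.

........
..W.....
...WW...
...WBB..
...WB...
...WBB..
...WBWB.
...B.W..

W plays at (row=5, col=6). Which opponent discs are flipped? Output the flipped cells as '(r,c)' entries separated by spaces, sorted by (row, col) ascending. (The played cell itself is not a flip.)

Answer: (5,4) (5,5)

Derivation:
Dir NW: first cell '.' (not opp) -> no flip
Dir N: first cell '.' (not opp) -> no flip
Dir NE: first cell '.' (not opp) -> no flip
Dir W: opp run (5,5) (5,4) capped by W -> flip
Dir E: first cell '.' (not opp) -> no flip
Dir SW: first cell 'W' (not opp) -> no flip
Dir S: opp run (6,6), next='.' -> no flip
Dir SE: first cell '.' (not opp) -> no flip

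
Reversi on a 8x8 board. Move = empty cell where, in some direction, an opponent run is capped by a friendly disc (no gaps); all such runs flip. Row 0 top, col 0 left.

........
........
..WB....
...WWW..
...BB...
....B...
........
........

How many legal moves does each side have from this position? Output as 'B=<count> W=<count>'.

-- B to move --
(1,1): flips 2 -> legal
(1,2): no bracket -> illegal
(1,3): no bracket -> illegal
(2,1): flips 1 -> legal
(2,4): flips 1 -> legal
(2,5): flips 1 -> legal
(2,6): flips 1 -> legal
(3,1): no bracket -> illegal
(3,2): no bracket -> illegal
(3,6): no bracket -> illegal
(4,2): no bracket -> illegal
(4,5): flips 1 -> legal
(4,6): no bracket -> illegal
B mobility = 6
-- W to move --
(1,2): flips 1 -> legal
(1,3): flips 1 -> legal
(1,4): no bracket -> illegal
(2,4): flips 1 -> legal
(3,2): no bracket -> illegal
(4,2): no bracket -> illegal
(4,5): no bracket -> illegal
(5,2): flips 1 -> legal
(5,3): flips 2 -> legal
(5,5): flips 1 -> legal
(6,3): no bracket -> illegal
(6,4): flips 2 -> legal
(6,5): no bracket -> illegal
W mobility = 7

Answer: B=6 W=7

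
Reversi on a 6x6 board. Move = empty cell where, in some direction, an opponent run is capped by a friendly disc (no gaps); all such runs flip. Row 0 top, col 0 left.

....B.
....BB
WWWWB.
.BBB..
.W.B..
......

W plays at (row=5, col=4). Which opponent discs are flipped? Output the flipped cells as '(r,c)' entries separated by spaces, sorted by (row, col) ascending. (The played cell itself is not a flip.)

Dir NW: opp run (4,3) (3,2) capped by W -> flip
Dir N: first cell '.' (not opp) -> no flip
Dir NE: first cell '.' (not opp) -> no flip
Dir W: first cell '.' (not opp) -> no flip
Dir E: first cell '.' (not opp) -> no flip
Dir SW: edge -> no flip
Dir S: edge -> no flip
Dir SE: edge -> no flip

Answer: (3,2) (4,3)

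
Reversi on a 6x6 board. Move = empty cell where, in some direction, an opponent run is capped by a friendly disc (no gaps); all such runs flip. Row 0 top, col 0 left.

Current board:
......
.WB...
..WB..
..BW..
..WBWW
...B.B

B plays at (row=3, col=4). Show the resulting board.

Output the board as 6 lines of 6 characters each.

Place B at (3,4); scan 8 dirs for brackets.
Dir NW: first cell 'B' (not opp) -> no flip
Dir N: first cell '.' (not opp) -> no flip
Dir NE: first cell '.' (not opp) -> no flip
Dir W: opp run (3,3) capped by B -> flip
Dir E: first cell '.' (not opp) -> no flip
Dir SW: first cell 'B' (not opp) -> no flip
Dir S: opp run (4,4), next='.' -> no flip
Dir SE: opp run (4,5), next=edge -> no flip
All flips: (3,3)

Answer: ......
.WB...
..WB..
..BBB.
..WBWW
...B.B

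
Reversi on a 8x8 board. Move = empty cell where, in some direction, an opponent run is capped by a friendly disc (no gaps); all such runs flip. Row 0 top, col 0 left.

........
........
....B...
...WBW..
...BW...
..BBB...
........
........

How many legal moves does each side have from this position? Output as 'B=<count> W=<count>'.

-- B to move --
(2,2): no bracket -> illegal
(2,3): flips 1 -> legal
(2,5): no bracket -> illegal
(2,6): flips 2 -> legal
(3,2): flips 1 -> legal
(3,6): flips 1 -> legal
(4,2): flips 1 -> legal
(4,5): flips 1 -> legal
(4,6): flips 1 -> legal
(5,5): no bracket -> illegal
B mobility = 7
-- W to move --
(1,3): flips 1 -> legal
(1,4): flips 2 -> legal
(1,5): flips 1 -> legal
(2,3): no bracket -> illegal
(2,5): no bracket -> illegal
(3,2): no bracket -> illegal
(4,1): no bracket -> illegal
(4,2): flips 1 -> legal
(4,5): no bracket -> illegal
(5,1): no bracket -> illegal
(5,5): no bracket -> illegal
(6,1): no bracket -> illegal
(6,2): flips 1 -> legal
(6,3): flips 2 -> legal
(6,4): flips 1 -> legal
(6,5): no bracket -> illegal
W mobility = 7

Answer: B=7 W=7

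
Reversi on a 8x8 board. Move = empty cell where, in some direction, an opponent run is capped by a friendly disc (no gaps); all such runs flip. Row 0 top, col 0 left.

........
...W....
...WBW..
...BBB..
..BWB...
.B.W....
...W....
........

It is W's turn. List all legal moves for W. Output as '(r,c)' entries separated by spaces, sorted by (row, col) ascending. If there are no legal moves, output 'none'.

Answer: (2,6) (3,1) (4,1) (4,5) (4,6)

Derivation:
(1,4): no bracket -> illegal
(1,5): no bracket -> illegal
(2,2): no bracket -> illegal
(2,6): flips 2 -> legal
(3,1): flips 1 -> legal
(3,2): no bracket -> illegal
(3,6): no bracket -> illegal
(4,0): no bracket -> illegal
(4,1): flips 1 -> legal
(4,5): flips 3 -> legal
(4,6): flips 2 -> legal
(5,0): no bracket -> illegal
(5,2): no bracket -> illegal
(5,4): no bracket -> illegal
(5,5): no bracket -> illegal
(6,0): no bracket -> illegal
(6,1): no bracket -> illegal
(6,2): no bracket -> illegal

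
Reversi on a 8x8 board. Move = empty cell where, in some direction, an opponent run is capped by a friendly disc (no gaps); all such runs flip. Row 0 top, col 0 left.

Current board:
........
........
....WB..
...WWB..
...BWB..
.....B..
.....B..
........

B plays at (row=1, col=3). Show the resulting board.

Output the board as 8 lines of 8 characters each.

Place B at (1,3); scan 8 dirs for brackets.
Dir NW: first cell '.' (not opp) -> no flip
Dir N: first cell '.' (not opp) -> no flip
Dir NE: first cell '.' (not opp) -> no flip
Dir W: first cell '.' (not opp) -> no flip
Dir E: first cell '.' (not opp) -> no flip
Dir SW: first cell '.' (not opp) -> no flip
Dir S: first cell '.' (not opp) -> no flip
Dir SE: opp run (2,4) capped by B -> flip
All flips: (2,4)

Answer: ........
...B....
....BB..
...WWB..
...BWB..
.....B..
.....B..
........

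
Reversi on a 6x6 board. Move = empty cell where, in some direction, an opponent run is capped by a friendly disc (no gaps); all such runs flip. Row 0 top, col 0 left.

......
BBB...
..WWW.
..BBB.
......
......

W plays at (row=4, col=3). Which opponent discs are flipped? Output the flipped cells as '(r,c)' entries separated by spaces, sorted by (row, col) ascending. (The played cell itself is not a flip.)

Answer: (3,3)

Derivation:
Dir NW: opp run (3,2), next='.' -> no flip
Dir N: opp run (3,3) capped by W -> flip
Dir NE: opp run (3,4), next='.' -> no flip
Dir W: first cell '.' (not opp) -> no flip
Dir E: first cell '.' (not opp) -> no flip
Dir SW: first cell '.' (not opp) -> no flip
Dir S: first cell '.' (not opp) -> no flip
Dir SE: first cell '.' (not opp) -> no flip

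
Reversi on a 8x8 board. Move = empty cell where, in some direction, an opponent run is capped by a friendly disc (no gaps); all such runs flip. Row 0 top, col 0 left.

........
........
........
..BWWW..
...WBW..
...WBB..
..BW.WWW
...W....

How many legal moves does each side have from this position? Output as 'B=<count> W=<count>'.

Answer: B=13 W=7

Derivation:
-- B to move --
(2,2): flips 1 -> legal
(2,3): no bracket -> illegal
(2,4): flips 1 -> legal
(2,5): flips 2 -> legal
(2,6): flips 1 -> legal
(3,6): flips 4 -> legal
(4,2): flips 1 -> legal
(4,6): flips 1 -> legal
(5,2): flips 1 -> legal
(5,6): no bracket -> illegal
(5,7): no bracket -> illegal
(6,4): flips 1 -> legal
(7,2): flips 1 -> legal
(7,4): no bracket -> illegal
(7,5): flips 1 -> legal
(7,6): flips 1 -> legal
(7,7): flips 1 -> legal
B mobility = 13
-- W to move --
(2,1): flips 1 -> legal
(2,2): no bracket -> illegal
(2,3): no bracket -> illegal
(3,1): flips 1 -> legal
(4,1): no bracket -> illegal
(4,2): no bracket -> illegal
(4,6): no bracket -> illegal
(5,1): flips 1 -> legal
(5,2): no bracket -> illegal
(5,6): flips 2 -> legal
(6,1): flips 1 -> legal
(6,4): flips 2 -> legal
(7,1): flips 1 -> legal
(7,2): no bracket -> illegal
W mobility = 7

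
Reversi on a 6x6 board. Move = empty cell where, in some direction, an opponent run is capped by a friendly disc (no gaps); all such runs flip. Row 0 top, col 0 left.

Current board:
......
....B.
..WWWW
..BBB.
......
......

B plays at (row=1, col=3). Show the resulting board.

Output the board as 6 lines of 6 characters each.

Place B at (1,3); scan 8 dirs for brackets.
Dir NW: first cell '.' (not opp) -> no flip
Dir N: first cell '.' (not opp) -> no flip
Dir NE: first cell '.' (not opp) -> no flip
Dir W: first cell '.' (not opp) -> no flip
Dir E: first cell 'B' (not opp) -> no flip
Dir SW: opp run (2,2), next='.' -> no flip
Dir S: opp run (2,3) capped by B -> flip
Dir SE: opp run (2,4), next='.' -> no flip
All flips: (2,3)

Answer: ......
...BB.
..WBWW
..BBB.
......
......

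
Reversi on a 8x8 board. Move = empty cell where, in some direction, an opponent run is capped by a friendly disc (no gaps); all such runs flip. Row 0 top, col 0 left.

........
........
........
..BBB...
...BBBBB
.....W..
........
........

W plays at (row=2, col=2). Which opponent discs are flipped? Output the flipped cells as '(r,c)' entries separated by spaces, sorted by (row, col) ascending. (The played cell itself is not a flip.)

Dir NW: first cell '.' (not opp) -> no flip
Dir N: first cell '.' (not opp) -> no flip
Dir NE: first cell '.' (not opp) -> no flip
Dir W: first cell '.' (not opp) -> no flip
Dir E: first cell '.' (not opp) -> no flip
Dir SW: first cell '.' (not opp) -> no flip
Dir S: opp run (3,2), next='.' -> no flip
Dir SE: opp run (3,3) (4,4) capped by W -> flip

Answer: (3,3) (4,4)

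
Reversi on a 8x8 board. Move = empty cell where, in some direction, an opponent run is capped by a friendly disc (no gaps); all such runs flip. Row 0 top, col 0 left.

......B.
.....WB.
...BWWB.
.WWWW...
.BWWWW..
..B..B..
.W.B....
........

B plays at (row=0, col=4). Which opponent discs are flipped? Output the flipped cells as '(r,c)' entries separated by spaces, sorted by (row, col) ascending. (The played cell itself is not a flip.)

Answer: (1,5)

Derivation:
Dir NW: edge -> no flip
Dir N: edge -> no flip
Dir NE: edge -> no flip
Dir W: first cell '.' (not opp) -> no flip
Dir E: first cell '.' (not opp) -> no flip
Dir SW: first cell '.' (not opp) -> no flip
Dir S: first cell '.' (not opp) -> no flip
Dir SE: opp run (1,5) capped by B -> flip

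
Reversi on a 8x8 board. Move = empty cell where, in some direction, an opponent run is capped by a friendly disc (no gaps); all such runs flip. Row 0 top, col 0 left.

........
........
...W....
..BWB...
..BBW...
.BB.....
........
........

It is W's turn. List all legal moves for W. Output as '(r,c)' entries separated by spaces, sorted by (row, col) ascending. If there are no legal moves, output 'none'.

(2,1): no bracket -> illegal
(2,2): no bracket -> illegal
(2,4): flips 1 -> legal
(2,5): no bracket -> illegal
(3,1): flips 1 -> legal
(3,5): flips 1 -> legal
(4,0): no bracket -> illegal
(4,1): flips 3 -> legal
(4,5): flips 1 -> legal
(5,0): no bracket -> illegal
(5,3): flips 1 -> legal
(5,4): no bracket -> illegal
(6,0): flips 2 -> legal
(6,1): no bracket -> illegal
(6,2): no bracket -> illegal
(6,3): no bracket -> illegal

Answer: (2,4) (3,1) (3,5) (4,1) (4,5) (5,3) (6,0)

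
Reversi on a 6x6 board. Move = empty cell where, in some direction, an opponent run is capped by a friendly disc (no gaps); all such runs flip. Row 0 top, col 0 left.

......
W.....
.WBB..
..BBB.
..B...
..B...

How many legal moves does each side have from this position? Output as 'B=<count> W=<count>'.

-- B to move --
(0,0): no bracket -> illegal
(0,1): no bracket -> illegal
(1,1): no bracket -> illegal
(1,2): no bracket -> illegal
(2,0): flips 1 -> legal
(3,0): no bracket -> illegal
(3,1): no bracket -> illegal
B mobility = 1
-- W to move --
(1,1): no bracket -> illegal
(1,2): no bracket -> illegal
(1,3): no bracket -> illegal
(1,4): no bracket -> illegal
(2,4): flips 2 -> legal
(2,5): no bracket -> illegal
(3,1): no bracket -> illegal
(3,5): no bracket -> illegal
(4,1): no bracket -> illegal
(4,3): flips 1 -> legal
(4,4): no bracket -> illegal
(4,5): no bracket -> illegal
(5,1): no bracket -> illegal
(5,3): no bracket -> illegal
W mobility = 2

Answer: B=1 W=2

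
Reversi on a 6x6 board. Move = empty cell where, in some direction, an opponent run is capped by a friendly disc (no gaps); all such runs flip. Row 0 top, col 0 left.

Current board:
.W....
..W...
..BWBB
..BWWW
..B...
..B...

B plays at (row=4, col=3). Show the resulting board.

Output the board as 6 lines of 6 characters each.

Answer: .W....
..W...
..BWBB
..BWBW
..BB..
..B...

Derivation:
Place B at (4,3); scan 8 dirs for brackets.
Dir NW: first cell 'B' (not opp) -> no flip
Dir N: opp run (3,3) (2,3), next='.' -> no flip
Dir NE: opp run (3,4) capped by B -> flip
Dir W: first cell 'B' (not opp) -> no flip
Dir E: first cell '.' (not opp) -> no flip
Dir SW: first cell 'B' (not opp) -> no flip
Dir S: first cell '.' (not opp) -> no flip
Dir SE: first cell '.' (not opp) -> no flip
All flips: (3,4)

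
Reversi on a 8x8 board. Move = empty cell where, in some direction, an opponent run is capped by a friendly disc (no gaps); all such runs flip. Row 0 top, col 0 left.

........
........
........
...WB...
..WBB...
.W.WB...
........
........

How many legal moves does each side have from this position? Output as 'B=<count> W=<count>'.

-- B to move --
(2,2): flips 1 -> legal
(2,3): flips 1 -> legal
(2,4): no bracket -> illegal
(3,1): no bracket -> illegal
(3,2): flips 1 -> legal
(4,0): no bracket -> illegal
(4,1): flips 1 -> legal
(5,0): no bracket -> illegal
(5,2): flips 1 -> legal
(6,0): no bracket -> illegal
(6,1): no bracket -> illegal
(6,2): flips 1 -> legal
(6,3): flips 1 -> legal
(6,4): no bracket -> illegal
B mobility = 7
-- W to move --
(2,3): no bracket -> illegal
(2,4): no bracket -> illegal
(2,5): no bracket -> illegal
(3,2): no bracket -> illegal
(3,5): flips 2 -> legal
(4,5): flips 2 -> legal
(5,2): no bracket -> illegal
(5,5): flips 2 -> legal
(6,3): no bracket -> illegal
(6,4): no bracket -> illegal
(6,5): no bracket -> illegal
W mobility = 3

Answer: B=7 W=3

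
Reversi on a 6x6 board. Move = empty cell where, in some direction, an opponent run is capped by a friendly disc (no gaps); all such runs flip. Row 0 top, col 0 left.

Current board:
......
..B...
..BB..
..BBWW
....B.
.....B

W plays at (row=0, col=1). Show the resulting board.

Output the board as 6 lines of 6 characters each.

Answer: .W....
..W...
..BW..
..BBWW
....B.
.....B

Derivation:
Place W at (0,1); scan 8 dirs for brackets.
Dir NW: edge -> no flip
Dir N: edge -> no flip
Dir NE: edge -> no flip
Dir W: first cell '.' (not opp) -> no flip
Dir E: first cell '.' (not opp) -> no flip
Dir SW: first cell '.' (not opp) -> no flip
Dir S: first cell '.' (not opp) -> no flip
Dir SE: opp run (1,2) (2,3) capped by W -> flip
All flips: (1,2) (2,3)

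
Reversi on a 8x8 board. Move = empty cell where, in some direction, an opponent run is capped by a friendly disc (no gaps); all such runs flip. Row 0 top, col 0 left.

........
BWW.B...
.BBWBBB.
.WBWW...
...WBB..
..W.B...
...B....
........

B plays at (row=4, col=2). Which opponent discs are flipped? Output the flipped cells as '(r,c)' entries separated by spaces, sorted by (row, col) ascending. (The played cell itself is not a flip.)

Answer: (3,3) (4,3)

Derivation:
Dir NW: opp run (3,1), next='.' -> no flip
Dir N: first cell 'B' (not opp) -> no flip
Dir NE: opp run (3,3) capped by B -> flip
Dir W: first cell '.' (not opp) -> no flip
Dir E: opp run (4,3) capped by B -> flip
Dir SW: first cell '.' (not opp) -> no flip
Dir S: opp run (5,2), next='.' -> no flip
Dir SE: first cell '.' (not opp) -> no flip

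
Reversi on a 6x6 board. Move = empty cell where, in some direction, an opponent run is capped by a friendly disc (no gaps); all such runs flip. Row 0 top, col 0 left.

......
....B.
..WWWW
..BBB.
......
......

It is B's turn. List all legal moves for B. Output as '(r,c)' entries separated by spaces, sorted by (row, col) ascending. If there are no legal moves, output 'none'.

Answer: (1,1) (1,2) (1,3) (1,5)

Derivation:
(1,1): flips 1 -> legal
(1,2): flips 2 -> legal
(1,3): flips 1 -> legal
(1,5): flips 1 -> legal
(2,1): no bracket -> illegal
(3,1): no bracket -> illegal
(3,5): no bracket -> illegal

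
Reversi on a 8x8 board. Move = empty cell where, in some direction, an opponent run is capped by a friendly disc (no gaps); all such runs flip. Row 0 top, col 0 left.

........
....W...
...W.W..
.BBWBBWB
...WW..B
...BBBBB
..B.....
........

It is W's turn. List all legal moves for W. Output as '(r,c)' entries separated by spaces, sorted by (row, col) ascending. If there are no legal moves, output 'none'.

(2,0): no bracket -> illegal
(2,1): flips 1 -> legal
(2,2): no bracket -> illegal
(2,4): flips 1 -> legal
(2,6): flips 1 -> legal
(2,7): no bracket -> illegal
(3,0): flips 2 -> legal
(4,0): no bracket -> illegal
(4,1): flips 1 -> legal
(4,2): no bracket -> illegal
(4,5): flips 2 -> legal
(4,6): no bracket -> illegal
(5,1): no bracket -> illegal
(5,2): no bracket -> illegal
(6,1): no bracket -> illegal
(6,3): flips 1 -> legal
(6,4): flips 1 -> legal
(6,5): flips 1 -> legal
(6,6): flips 1 -> legal
(6,7): no bracket -> illegal
(7,1): flips 2 -> legal
(7,2): no bracket -> illegal
(7,3): no bracket -> illegal

Answer: (2,1) (2,4) (2,6) (3,0) (4,1) (4,5) (6,3) (6,4) (6,5) (6,6) (7,1)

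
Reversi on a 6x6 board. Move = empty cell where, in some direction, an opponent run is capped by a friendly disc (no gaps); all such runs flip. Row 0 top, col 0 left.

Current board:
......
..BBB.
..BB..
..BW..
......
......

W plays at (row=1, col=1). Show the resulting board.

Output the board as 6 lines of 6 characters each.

Place W at (1,1); scan 8 dirs for brackets.
Dir NW: first cell '.' (not opp) -> no flip
Dir N: first cell '.' (not opp) -> no flip
Dir NE: first cell '.' (not opp) -> no flip
Dir W: first cell '.' (not opp) -> no flip
Dir E: opp run (1,2) (1,3) (1,4), next='.' -> no flip
Dir SW: first cell '.' (not opp) -> no flip
Dir S: first cell '.' (not opp) -> no flip
Dir SE: opp run (2,2) capped by W -> flip
All flips: (2,2)

Answer: ......
.WBBB.
..WB..
..BW..
......
......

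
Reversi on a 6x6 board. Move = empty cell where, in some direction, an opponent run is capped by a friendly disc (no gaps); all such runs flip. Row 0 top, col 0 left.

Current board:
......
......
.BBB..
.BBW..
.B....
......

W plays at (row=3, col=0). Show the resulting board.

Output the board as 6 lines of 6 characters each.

Answer: ......
......
.BBB..
WWWW..
.B....
......

Derivation:
Place W at (3,0); scan 8 dirs for brackets.
Dir NW: edge -> no flip
Dir N: first cell '.' (not opp) -> no flip
Dir NE: opp run (2,1), next='.' -> no flip
Dir W: edge -> no flip
Dir E: opp run (3,1) (3,2) capped by W -> flip
Dir SW: edge -> no flip
Dir S: first cell '.' (not opp) -> no flip
Dir SE: opp run (4,1), next='.' -> no flip
All flips: (3,1) (3,2)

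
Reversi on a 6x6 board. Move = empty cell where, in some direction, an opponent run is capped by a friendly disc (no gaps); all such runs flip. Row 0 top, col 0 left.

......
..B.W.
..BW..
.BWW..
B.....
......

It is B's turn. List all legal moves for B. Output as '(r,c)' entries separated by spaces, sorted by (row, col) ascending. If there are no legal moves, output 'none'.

(0,3): no bracket -> illegal
(0,4): no bracket -> illegal
(0,5): no bracket -> illegal
(1,3): no bracket -> illegal
(1,5): no bracket -> illegal
(2,1): no bracket -> illegal
(2,4): flips 1 -> legal
(2,5): no bracket -> illegal
(3,4): flips 3 -> legal
(4,1): no bracket -> illegal
(4,2): flips 1 -> legal
(4,3): no bracket -> illegal
(4,4): flips 1 -> legal

Answer: (2,4) (3,4) (4,2) (4,4)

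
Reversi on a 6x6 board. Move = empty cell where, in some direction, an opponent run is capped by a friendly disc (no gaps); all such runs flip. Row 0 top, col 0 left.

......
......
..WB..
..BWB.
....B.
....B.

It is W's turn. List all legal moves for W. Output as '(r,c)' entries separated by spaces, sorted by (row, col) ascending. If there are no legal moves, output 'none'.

Answer: (1,3) (2,4) (3,1) (3,5) (4,2) (5,5)

Derivation:
(1,2): no bracket -> illegal
(1,3): flips 1 -> legal
(1,4): no bracket -> illegal
(2,1): no bracket -> illegal
(2,4): flips 1 -> legal
(2,5): no bracket -> illegal
(3,1): flips 1 -> legal
(3,5): flips 1 -> legal
(4,1): no bracket -> illegal
(4,2): flips 1 -> legal
(4,3): no bracket -> illegal
(4,5): no bracket -> illegal
(5,3): no bracket -> illegal
(5,5): flips 1 -> legal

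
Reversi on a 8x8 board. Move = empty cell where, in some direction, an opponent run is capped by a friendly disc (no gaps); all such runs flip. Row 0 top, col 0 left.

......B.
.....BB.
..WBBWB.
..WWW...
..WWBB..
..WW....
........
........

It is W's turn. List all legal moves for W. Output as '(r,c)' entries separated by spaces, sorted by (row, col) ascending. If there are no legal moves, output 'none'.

(0,4): no bracket -> illegal
(0,5): flips 1 -> legal
(0,7): flips 1 -> legal
(1,2): flips 1 -> legal
(1,3): flips 1 -> legal
(1,4): flips 2 -> legal
(1,7): no bracket -> illegal
(2,7): flips 1 -> legal
(3,5): flips 1 -> legal
(3,6): no bracket -> illegal
(3,7): no bracket -> illegal
(4,6): flips 2 -> legal
(5,4): flips 1 -> legal
(5,5): flips 1 -> legal
(5,6): flips 1 -> legal

Answer: (0,5) (0,7) (1,2) (1,3) (1,4) (2,7) (3,5) (4,6) (5,4) (5,5) (5,6)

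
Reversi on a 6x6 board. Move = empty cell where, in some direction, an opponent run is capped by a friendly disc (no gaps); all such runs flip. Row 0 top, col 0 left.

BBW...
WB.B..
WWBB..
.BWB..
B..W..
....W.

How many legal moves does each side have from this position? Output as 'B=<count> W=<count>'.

Answer: B=5 W=8

Derivation:
-- B to move --
(0,3): flips 1 -> legal
(1,2): no bracket -> illegal
(3,0): flips 2 -> legal
(3,4): no bracket -> illegal
(4,1): flips 1 -> legal
(4,2): flips 1 -> legal
(4,4): no bracket -> illegal
(4,5): no bracket -> illegal
(5,2): no bracket -> illegal
(5,3): flips 1 -> legal
(5,5): no bracket -> illegal
B mobility = 5
-- W to move --
(0,3): flips 3 -> legal
(0,4): no bracket -> illegal
(1,2): flips 2 -> legal
(1,4): flips 1 -> legal
(2,4): flips 3 -> legal
(3,0): flips 1 -> legal
(3,4): flips 1 -> legal
(4,1): flips 1 -> legal
(4,2): flips 1 -> legal
(4,4): no bracket -> illegal
(5,0): no bracket -> illegal
(5,1): no bracket -> illegal
W mobility = 8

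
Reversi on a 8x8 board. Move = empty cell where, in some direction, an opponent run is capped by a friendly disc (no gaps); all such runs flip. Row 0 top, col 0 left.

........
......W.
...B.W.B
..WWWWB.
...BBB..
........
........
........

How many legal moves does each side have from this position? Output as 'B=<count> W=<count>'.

-- B to move --
(0,5): flips 1 -> legal
(0,6): no bracket -> illegal
(0,7): flips 3 -> legal
(1,4): flips 1 -> legal
(1,5): flips 2 -> legal
(1,7): no bracket -> illegal
(2,1): flips 1 -> legal
(2,2): flips 1 -> legal
(2,4): flips 1 -> legal
(2,6): flips 1 -> legal
(3,1): flips 4 -> legal
(4,1): flips 1 -> legal
(4,2): no bracket -> illegal
(4,6): no bracket -> illegal
B mobility = 10
-- W to move --
(1,2): flips 1 -> legal
(1,3): flips 1 -> legal
(1,4): flips 1 -> legal
(1,7): no bracket -> illegal
(2,2): no bracket -> illegal
(2,4): no bracket -> illegal
(2,6): no bracket -> illegal
(3,7): flips 1 -> legal
(4,2): no bracket -> illegal
(4,6): no bracket -> illegal
(4,7): flips 1 -> legal
(5,2): flips 1 -> legal
(5,3): flips 2 -> legal
(5,4): flips 2 -> legal
(5,5): flips 2 -> legal
(5,6): flips 1 -> legal
W mobility = 10

Answer: B=10 W=10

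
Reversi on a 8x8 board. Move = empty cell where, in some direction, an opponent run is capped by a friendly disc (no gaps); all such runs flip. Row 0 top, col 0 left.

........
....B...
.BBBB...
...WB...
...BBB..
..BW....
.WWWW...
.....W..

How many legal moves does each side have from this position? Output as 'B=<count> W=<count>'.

Answer: B=8 W=9

Derivation:
-- B to move --
(3,2): flips 1 -> legal
(4,2): flips 1 -> legal
(5,0): no bracket -> illegal
(5,1): no bracket -> illegal
(5,4): flips 1 -> legal
(5,5): no bracket -> illegal
(6,0): no bracket -> illegal
(6,5): no bracket -> illegal
(6,6): no bracket -> illegal
(7,0): flips 1 -> legal
(7,1): flips 2 -> legal
(7,2): flips 1 -> legal
(7,3): flips 2 -> legal
(7,4): flips 1 -> legal
(7,6): no bracket -> illegal
B mobility = 8
-- W to move --
(0,3): no bracket -> illegal
(0,4): no bracket -> illegal
(0,5): no bracket -> illegal
(1,0): no bracket -> illegal
(1,1): flips 1 -> legal
(1,2): no bracket -> illegal
(1,3): flips 1 -> legal
(1,5): flips 1 -> legal
(2,0): no bracket -> illegal
(2,5): flips 3 -> legal
(3,0): no bracket -> illegal
(3,1): no bracket -> illegal
(3,2): no bracket -> illegal
(3,5): flips 2 -> legal
(3,6): no bracket -> illegal
(4,1): flips 1 -> legal
(4,2): flips 1 -> legal
(4,6): no bracket -> illegal
(5,1): flips 1 -> legal
(5,4): no bracket -> illegal
(5,5): flips 1 -> legal
(5,6): no bracket -> illegal
W mobility = 9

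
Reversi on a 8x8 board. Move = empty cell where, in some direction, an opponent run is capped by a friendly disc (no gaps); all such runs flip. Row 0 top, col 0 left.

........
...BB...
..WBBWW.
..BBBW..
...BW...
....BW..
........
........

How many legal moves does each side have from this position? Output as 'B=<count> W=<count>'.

Answer: B=11 W=8

Derivation:
-- B to move --
(1,1): flips 1 -> legal
(1,2): flips 1 -> legal
(1,5): no bracket -> illegal
(1,6): flips 1 -> legal
(1,7): no bracket -> illegal
(2,1): flips 1 -> legal
(2,7): flips 2 -> legal
(3,1): flips 1 -> legal
(3,6): flips 2 -> legal
(3,7): no bracket -> illegal
(4,5): flips 1 -> legal
(4,6): flips 1 -> legal
(5,3): no bracket -> illegal
(5,6): flips 1 -> legal
(6,4): no bracket -> illegal
(6,5): no bracket -> illegal
(6,6): flips 2 -> legal
B mobility = 11
-- W to move --
(0,2): flips 2 -> legal
(0,3): flips 1 -> legal
(0,4): flips 4 -> legal
(0,5): no bracket -> illegal
(1,2): no bracket -> illegal
(1,5): no bracket -> illegal
(2,1): no bracket -> illegal
(3,1): flips 3 -> legal
(4,1): no bracket -> illegal
(4,2): flips 2 -> legal
(4,5): no bracket -> illegal
(5,2): flips 2 -> legal
(5,3): flips 1 -> legal
(6,3): no bracket -> illegal
(6,4): flips 1 -> legal
(6,5): no bracket -> illegal
W mobility = 8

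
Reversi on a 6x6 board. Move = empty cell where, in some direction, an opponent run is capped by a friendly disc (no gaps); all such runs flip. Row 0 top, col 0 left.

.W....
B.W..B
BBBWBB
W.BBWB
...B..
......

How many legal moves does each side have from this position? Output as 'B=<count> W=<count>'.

Answer: B=6 W=7

Derivation:
-- B to move --
(0,0): no bracket -> illegal
(0,2): flips 1 -> legal
(0,3): flips 1 -> legal
(1,1): no bracket -> illegal
(1,3): flips 1 -> legal
(1,4): flips 1 -> legal
(3,1): no bracket -> illegal
(4,0): flips 1 -> legal
(4,1): no bracket -> illegal
(4,4): flips 1 -> legal
(4,5): no bracket -> illegal
B mobility = 6
-- W to move --
(0,0): flips 2 -> legal
(0,4): no bracket -> illegal
(0,5): no bracket -> illegal
(1,1): no bracket -> illegal
(1,3): no bracket -> illegal
(1,4): flips 1 -> legal
(3,1): flips 2 -> legal
(4,1): flips 1 -> legal
(4,2): flips 2 -> legal
(4,4): no bracket -> illegal
(4,5): no bracket -> illegal
(5,2): flips 1 -> legal
(5,3): flips 2 -> legal
(5,4): no bracket -> illegal
W mobility = 7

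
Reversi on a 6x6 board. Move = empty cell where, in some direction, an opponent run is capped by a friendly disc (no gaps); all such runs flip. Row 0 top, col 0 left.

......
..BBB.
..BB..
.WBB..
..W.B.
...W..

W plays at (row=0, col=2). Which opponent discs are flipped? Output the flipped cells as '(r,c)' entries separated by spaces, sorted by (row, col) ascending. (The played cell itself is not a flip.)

Answer: (1,2) (2,2) (3,2)

Derivation:
Dir NW: edge -> no flip
Dir N: edge -> no flip
Dir NE: edge -> no flip
Dir W: first cell '.' (not opp) -> no flip
Dir E: first cell '.' (not opp) -> no flip
Dir SW: first cell '.' (not opp) -> no flip
Dir S: opp run (1,2) (2,2) (3,2) capped by W -> flip
Dir SE: opp run (1,3), next='.' -> no flip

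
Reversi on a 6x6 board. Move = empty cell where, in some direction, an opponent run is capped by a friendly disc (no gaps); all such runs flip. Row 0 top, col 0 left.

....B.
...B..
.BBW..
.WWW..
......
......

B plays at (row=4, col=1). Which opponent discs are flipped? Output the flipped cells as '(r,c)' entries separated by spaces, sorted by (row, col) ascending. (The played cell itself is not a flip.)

Dir NW: first cell '.' (not opp) -> no flip
Dir N: opp run (3,1) capped by B -> flip
Dir NE: opp run (3,2) (2,3), next='.' -> no flip
Dir W: first cell '.' (not opp) -> no flip
Dir E: first cell '.' (not opp) -> no flip
Dir SW: first cell '.' (not opp) -> no flip
Dir S: first cell '.' (not opp) -> no flip
Dir SE: first cell '.' (not opp) -> no flip

Answer: (3,1)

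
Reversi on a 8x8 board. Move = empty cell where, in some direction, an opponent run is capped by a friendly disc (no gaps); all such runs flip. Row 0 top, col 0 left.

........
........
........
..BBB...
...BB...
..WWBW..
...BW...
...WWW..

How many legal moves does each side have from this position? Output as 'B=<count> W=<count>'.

Answer: B=7 W=6

Derivation:
-- B to move --
(4,1): flips 1 -> legal
(4,2): no bracket -> illegal
(4,5): no bracket -> illegal
(4,6): no bracket -> illegal
(5,1): flips 2 -> legal
(5,6): flips 1 -> legal
(6,1): flips 1 -> legal
(6,2): flips 1 -> legal
(6,5): flips 1 -> legal
(6,6): flips 1 -> legal
(7,2): no bracket -> illegal
(7,6): no bracket -> illegal
B mobility = 7
-- W to move --
(2,1): no bracket -> illegal
(2,2): flips 2 -> legal
(2,3): flips 2 -> legal
(2,4): flips 3 -> legal
(2,5): flips 2 -> legal
(3,1): no bracket -> illegal
(3,5): flips 1 -> legal
(4,1): no bracket -> illegal
(4,2): no bracket -> illegal
(4,5): no bracket -> illegal
(6,2): flips 1 -> legal
(6,5): no bracket -> illegal
(7,2): no bracket -> illegal
W mobility = 6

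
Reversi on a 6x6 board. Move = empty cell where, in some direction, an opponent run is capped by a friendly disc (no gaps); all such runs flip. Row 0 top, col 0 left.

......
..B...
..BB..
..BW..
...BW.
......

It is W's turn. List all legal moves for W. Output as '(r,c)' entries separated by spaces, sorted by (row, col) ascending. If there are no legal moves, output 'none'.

(0,1): no bracket -> illegal
(0,2): no bracket -> illegal
(0,3): no bracket -> illegal
(1,1): flips 1 -> legal
(1,3): flips 1 -> legal
(1,4): no bracket -> illegal
(2,1): no bracket -> illegal
(2,4): no bracket -> illegal
(3,1): flips 1 -> legal
(3,4): no bracket -> illegal
(4,1): no bracket -> illegal
(4,2): flips 1 -> legal
(5,2): no bracket -> illegal
(5,3): flips 1 -> legal
(5,4): no bracket -> illegal

Answer: (1,1) (1,3) (3,1) (4,2) (5,3)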